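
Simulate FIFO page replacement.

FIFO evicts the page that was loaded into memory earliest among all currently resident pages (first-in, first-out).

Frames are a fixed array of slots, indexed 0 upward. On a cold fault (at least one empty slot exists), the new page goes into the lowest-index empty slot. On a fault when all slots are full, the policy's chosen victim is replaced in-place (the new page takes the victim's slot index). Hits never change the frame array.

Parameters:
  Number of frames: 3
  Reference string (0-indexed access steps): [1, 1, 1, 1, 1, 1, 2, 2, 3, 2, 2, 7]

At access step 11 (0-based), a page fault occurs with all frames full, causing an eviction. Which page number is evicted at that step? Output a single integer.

Answer: 1

Derivation:
Step 0: ref 1 -> FAULT, frames=[1,-,-]
Step 1: ref 1 -> HIT, frames=[1,-,-]
Step 2: ref 1 -> HIT, frames=[1,-,-]
Step 3: ref 1 -> HIT, frames=[1,-,-]
Step 4: ref 1 -> HIT, frames=[1,-,-]
Step 5: ref 1 -> HIT, frames=[1,-,-]
Step 6: ref 2 -> FAULT, frames=[1,2,-]
Step 7: ref 2 -> HIT, frames=[1,2,-]
Step 8: ref 3 -> FAULT, frames=[1,2,3]
Step 9: ref 2 -> HIT, frames=[1,2,3]
Step 10: ref 2 -> HIT, frames=[1,2,3]
Step 11: ref 7 -> FAULT, evict 1, frames=[7,2,3]
At step 11: evicted page 1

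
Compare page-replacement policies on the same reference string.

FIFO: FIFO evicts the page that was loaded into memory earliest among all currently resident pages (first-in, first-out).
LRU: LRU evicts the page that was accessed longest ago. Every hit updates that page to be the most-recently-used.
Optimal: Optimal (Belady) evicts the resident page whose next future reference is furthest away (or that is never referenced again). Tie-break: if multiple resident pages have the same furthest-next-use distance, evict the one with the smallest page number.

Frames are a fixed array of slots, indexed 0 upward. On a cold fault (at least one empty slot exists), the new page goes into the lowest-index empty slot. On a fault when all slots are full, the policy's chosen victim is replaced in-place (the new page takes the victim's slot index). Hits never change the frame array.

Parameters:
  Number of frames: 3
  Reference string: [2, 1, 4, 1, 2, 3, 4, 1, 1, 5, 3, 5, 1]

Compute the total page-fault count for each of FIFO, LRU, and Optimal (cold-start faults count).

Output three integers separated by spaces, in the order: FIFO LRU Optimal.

Answer: 6 8 5

Derivation:
--- FIFO ---
  step 0: ref 2 -> FAULT, frames=[2,-,-] (faults so far: 1)
  step 1: ref 1 -> FAULT, frames=[2,1,-] (faults so far: 2)
  step 2: ref 4 -> FAULT, frames=[2,1,4] (faults so far: 3)
  step 3: ref 1 -> HIT, frames=[2,1,4] (faults so far: 3)
  step 4: ref 2 -> HIT, frames=[2,1,4] (faults so far: 3)
  step 5: ref 3 -> FAULT, evict 2, frames=[3,1,4] (faults so far: 4)
  step 6: ref 4 -> HIT, frames=[3,1,4] (faults so far: 4)
  step 7: ref 1 -> HIT, frames=[3,1,4] (faults so far: 4)
  step 8: ref 1 -> HIT, frames=[3,1,4] (faults so far: 4)
  step 9: ref 5 -> FAULT, evict 1, frames=[3,5,4] (faults so far: 5)
  step 10: ref 3 -> HIT, frames=[3,5,4] (faults so far: 5)
  step 11: ref 5 -> HIT, frames=[3,5,4] (faults so far: 5)
  step 12: ref 1 -> FAULT, evict 4, frames=[3,5,1] (faults so far: 6)
  FIFO total faults: 6
--- LRU ---
  step 0: ref 2 -> FAULT, frames=[2,-,-] (faults so far: 1)
  step 1: ref 1 -> FAULT, frames=[2,1,-] (faults so far: 2)
  step 2: ref 4 -> FAULT, frames=[2,1,4] (faults so far: 3)
  step 3: ref 1 -> HIT, frames=[2,1,4] (faults so far: 3)
  step 4: ref 2 -> HIT, frames=[2,1,4] (faults so far: 3)
  step 5: ref 3 -> FAULT, evict 4, frames=[2,1,3] (faults so far: 4)
  step 6: ref 4 -> FAULT, evict 1, frames=[2,4,3] (faults so far: 5)
  step 7: ref 1 -> FAULT, evict 2, frames=[1,4,3] (faults so far: 6)
  step 8: ref 1 -> HIT, frames=[1,4,3] (faults so far: 6)
  step 9: ref 5 -> FAULT, evict 3, frames=[1,4,5] (faults so far: 7)
  step 10: ref 3 -> FAULT, evict 4, frames=[1,3,5] (faults so far: 8)
  step 11: ref 5 -> HIT, frames=[1,3,5] (faults so far: 8)
  step 12: ref 1 -> HIT, frames=[1,3,5] (faults so far: 8)
  LRU total faults: 8
--- Optimal ---
  step 0: ref 2 -> FAULT, frames=[2,-,-] (faults so far: 1)
  step 1: ref 1 -> FAULT, frames=[2,1,-] (faults so far: 2)
  step 2: ref 4 -> FAULT, frames=[2,1,4] (faults so far: 3)
  step 3: ref 1 -> HIT, frames=[2,1,4] (faults so far: 3)
  step 4: ref 2 -> HIT, frames=[2,1,4] (faults so far: 3)
  step 5: ref 3 -> FAULT, evict 2, frames=[3,1,4] (faults so far: 4)
  step 6: ref 4 -> HIT, frames=[3,1,4] (faults so far: 4)
  step 7: ref 1 -> HIT, frames=[3,1,4] (faults so far: 4)
  step 8: ref 1 -> HIT, frames=[3,1,4] (faults so far: 4)
  step 9: ref 5 -> FAULT, evict 4, frames=[3,1,5] (faults so far: 5)
  step 10: ref 3 -> HIT, frames=[3,1,5] (faults so far: 5)
  step 11: ref 5 -> HIT, frames=[3,1,5] (faults so far: 5)
  step 12: ref 1 -> HIT, frames=[3,1,5] (faults so far: 5)
  Optimal total faults: 5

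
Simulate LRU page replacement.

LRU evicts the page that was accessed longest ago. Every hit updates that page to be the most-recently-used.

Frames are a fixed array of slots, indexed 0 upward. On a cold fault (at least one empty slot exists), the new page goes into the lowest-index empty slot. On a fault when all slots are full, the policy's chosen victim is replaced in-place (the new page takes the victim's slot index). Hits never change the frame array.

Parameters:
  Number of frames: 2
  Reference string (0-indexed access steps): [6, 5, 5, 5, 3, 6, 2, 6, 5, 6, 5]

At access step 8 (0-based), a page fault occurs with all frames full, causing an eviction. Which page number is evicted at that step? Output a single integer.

Answer: 2

Derivation:
Step 0: ref 6 -> FAULT, frames=[6,-]
Step 1: ref 5 -> FAULT, frames=[6,5]
Step 2: ref 5 -> HIT, frames=[6,5]
Step 3: ref 5 -> HIT, frames=[6,5]
Step 4: ref 3 -> FAULT, evict 6, frames=[3,5]
Step 5: ref 6 -> FAULT, evict 5, frames=[3,6]
Step 6: ref 2 -> FAULT, evict 3, frames=[2,6]
Step 7: ref 6 -> HIT, frames=[2,6]
Step 8: ref 5 -> FAULT, evict 2, frames=[5,6]
At step 8: evicted page 2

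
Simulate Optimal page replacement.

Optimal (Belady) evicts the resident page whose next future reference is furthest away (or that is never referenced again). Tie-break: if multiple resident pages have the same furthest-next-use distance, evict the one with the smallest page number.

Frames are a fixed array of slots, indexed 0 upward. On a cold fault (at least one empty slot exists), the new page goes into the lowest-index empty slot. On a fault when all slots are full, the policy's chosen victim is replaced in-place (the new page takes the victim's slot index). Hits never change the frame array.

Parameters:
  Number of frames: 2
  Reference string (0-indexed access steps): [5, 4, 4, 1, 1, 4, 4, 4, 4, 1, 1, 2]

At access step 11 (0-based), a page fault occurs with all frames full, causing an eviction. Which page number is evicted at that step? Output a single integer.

Answer: 1

Derivation:
Step 0: ref 5 -> FAULT, frames=[5,-]
Step 1: ref 4 -> FAULT, frames=[5,4]
Step 2: ref 4 -> HIT, frames=[5,4]
Step 3: ref 1 -> FAULT, evict 5, frames=[1,4]
Step 4: ref 1 -> HIT, frames=[1,4]
Step 5: ref 4 -> HIT, frames=[1,4]
Step 6: ref 4 -> HIT, frames=[1,4]
Step 7: ref 4 -> HIT, frames=[1,4]
Step 8: ref 4 -> HIT, frames=[1,4]
Step 9: ref 1 -> HIT, frames=[1,4]
Step 10: ref 1 -> HIT, frames=[1,4]
Step 11: ref 2 -> FAULT, evict 1, frames=[2,4]
At step 11: evicted page 1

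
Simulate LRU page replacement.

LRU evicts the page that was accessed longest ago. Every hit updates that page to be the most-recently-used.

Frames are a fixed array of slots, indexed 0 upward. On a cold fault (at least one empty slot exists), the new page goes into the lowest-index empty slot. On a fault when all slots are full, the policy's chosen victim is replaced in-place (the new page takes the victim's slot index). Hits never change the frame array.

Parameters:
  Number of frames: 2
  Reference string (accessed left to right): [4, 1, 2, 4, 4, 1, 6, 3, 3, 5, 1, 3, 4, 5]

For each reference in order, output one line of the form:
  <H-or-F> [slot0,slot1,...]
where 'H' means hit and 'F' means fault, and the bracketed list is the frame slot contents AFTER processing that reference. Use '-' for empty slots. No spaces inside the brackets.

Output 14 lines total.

F [4,-]
F [4,1]
F [2,1]
F [2,4]
H [2,4]
F [1,4]
F [1,6]
F [3,6]
H [3,6]
F [3,5]
F [1,5]
F [1,3]
F [4,3]
F [4,5]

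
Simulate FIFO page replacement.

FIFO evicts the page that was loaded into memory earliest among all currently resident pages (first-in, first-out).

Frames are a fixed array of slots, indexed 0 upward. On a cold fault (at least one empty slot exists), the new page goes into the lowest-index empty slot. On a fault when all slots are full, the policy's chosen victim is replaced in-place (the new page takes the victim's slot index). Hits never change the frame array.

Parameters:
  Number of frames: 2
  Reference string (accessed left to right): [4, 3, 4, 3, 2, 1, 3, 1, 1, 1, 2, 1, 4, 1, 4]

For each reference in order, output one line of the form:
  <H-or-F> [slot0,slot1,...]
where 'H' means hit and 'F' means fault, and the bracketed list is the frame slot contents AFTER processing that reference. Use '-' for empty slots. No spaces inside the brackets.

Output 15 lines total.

F [4,-]
F [4,3]
H [4,3]
H [4,3]
F [2,3]
F [2,1]
F [3,1]
H [3,1]
H [3,1]
H [3,1]
F [3,2]
F [1,2]
F [1,4]
H [1,4]
H [1,4]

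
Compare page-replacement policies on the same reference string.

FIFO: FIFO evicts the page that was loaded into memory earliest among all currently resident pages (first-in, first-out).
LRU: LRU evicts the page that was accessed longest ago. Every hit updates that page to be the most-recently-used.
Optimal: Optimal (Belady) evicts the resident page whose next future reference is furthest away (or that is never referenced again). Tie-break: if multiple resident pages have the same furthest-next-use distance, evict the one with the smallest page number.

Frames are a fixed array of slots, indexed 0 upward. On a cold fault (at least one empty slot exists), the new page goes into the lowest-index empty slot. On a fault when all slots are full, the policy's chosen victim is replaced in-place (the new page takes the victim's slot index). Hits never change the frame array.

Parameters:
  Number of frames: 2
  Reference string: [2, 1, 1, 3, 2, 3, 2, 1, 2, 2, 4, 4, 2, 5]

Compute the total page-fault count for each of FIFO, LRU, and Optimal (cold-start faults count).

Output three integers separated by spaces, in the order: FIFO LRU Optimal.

--- FIFO ---
  step 0: ref 2 -> FAULT, frames=[2,-] (faults so far: 1)
  step 1: ref 1 -> FAULT, frames=[2,1] (faults so far: 2)
  step 2: ref 1 -> HIT, frames=[2,1] (faults so far: 2)
  step 3: ref 3 -> FAULT, evict 2, frames=[3,1] (faults so far: 3)
  step 4: ref 2 -> FAULT, evict 1, frames=[3,2] (faults so far: 4)
  step 5: ref 3 -> HIT, frames=[3,2] (faults so far: 4)
  step 6: ref 2 -> HIT, frames=[3,2] (faults so far: 4)
  step 7: ref 1 -> FAULT, evict 3, frames=[1,2] (faults so far: 5)
  step 8: ref 2 -> HIT, frames=[1,2] (faults so far: 5)
  step 9: ref 2 -> HIT, frames=[1,2] (faults so far: 5)
  step 10: ref 4 -> FAULT, evict 2, frames=[1,4] (faults so far: 6)
  step 11: ref 4 -> HIT, frames=[1,4] (faults so far: 6)
  step 12: ref 2 -> FAULT, evict 1, frames=[2,4] (faults so far: 7)
  step 13: ref 5 -> FAULT, evict 4, frames=[2,5] (faults so far: 8)
  FIFO total faults: 8
--- LRU ---
  step 0: ref 2 -> FAULT, frames=[2,-] (faults so far: 1)
  step 1: ref 1 -> FAULT, frames=[2,1] (faults so far: 2)
  step 2: ref 1 -> HIT, frames=[2,1] (faults so far: 2)
  step 3: ref 3 -> FAULT, evict 2, frames=[3,1] (faults so far: 3)
  step 4: ref 2 -> FAULT, evict 1, frames=[3,2] (faults so far: 4)
  step 5: ref 3 -> HIT, frames=[3,2] (faults so far: 4)
  step 6: ref 2 -> HIT, frames=[3,2] (faults so far: 4)
  step 7: ref 1 -> FAULT, evict 3, frames=[1,2] (faults so far: 5)
  step 8: ref 2 -> HIT, frames=[1,2] (faults so far: 5)
  step 9: ref 2 -> HIT, frames=[1,2] (faults so far: 5)
  step 10: ref 4 -> FAULT, evict 1, frames=[4,2] (faults so far: 6)
  step 11: ref 4 -> HIT, frames=[4,2] (faults so far: 6)
  step 12: ref 2 -> HIT, frames=[4,2] (faults so far: 6)
  step 13: ref 5 -> FAULT, evict 4, frames=[5,2] (faults so far: 7)
  LRU total faults: 7
--- Optimal ---
  step 0: ref 2 -> FAULT, frames=[2,-] (faults so far: 1)
  step 1: ref 1 -> FAULT, frames=[2,1] (faults so far: 2)
  step 2: ref 1 -> HIT, frames=[2,1] (faults so far: 2)
  step 3: ref 3 -> FAULT, evict 1, frames=[2,3] (faults so far: 3)
  step 4: ref 2 -> HIT, frames=[2,3] (faults so far: 3)
  step 5: ref 3 -> HIT, frames=[2,3] (faults so far: 3)
  step 6: ref 2 -> HIT, frames=[2,3] (faults so far: 3)
  step 7: ref 1 -> FAULT, evict 3, frames=[2,1] (faults so far: 4)
  step 8: ref 2 -> HIT, frames=[2,1] (faults so far: 4)
  step 9: ref 2 -> HIT, frames=[2,1] (faults so far: 4)
  step 10: ref 4 -> FAULT, evict 1, frames=[2,4] (faults so far: 5)
  step 11: ref 4 -> HIT, frames=[2,4] (faults so far: 5)
  step 12: ref 2 -> HIT, frames=[2,4] (faults so far: 5)
  step 13: ref 5 -> FAULT, evict 2, frames=[5,4] (faults so far: 6)
  Optimal total faults: 6

Answer: 8 7 6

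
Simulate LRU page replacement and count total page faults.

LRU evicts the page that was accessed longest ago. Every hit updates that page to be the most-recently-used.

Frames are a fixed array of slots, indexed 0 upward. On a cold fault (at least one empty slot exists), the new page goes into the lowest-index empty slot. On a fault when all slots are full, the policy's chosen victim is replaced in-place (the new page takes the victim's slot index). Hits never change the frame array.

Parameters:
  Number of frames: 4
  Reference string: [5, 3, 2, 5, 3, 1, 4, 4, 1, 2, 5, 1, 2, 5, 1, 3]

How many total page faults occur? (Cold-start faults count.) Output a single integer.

Answer: 8

Derivation:
Step 0: ref 5 → FAULT, frames=[5,-,-,-]
Step 1: ref 3 → FAULT, frames=[5,3,-,-]
Step 2: ref 2 → FAULT, frames=[5,3,2,-]
Step 3: ref 5 → HIT, frames=[5,3,2,-]
Step 4: ref 3 → HIT, frames=[5,3,2,-]
Step 5: ref 1 → FAULT, frames=[5,3,2,1]
Step 6: ref 4 → FAULT (evict 2), frames=[5,3,4,1]
Step 7: ref 4 → HIT, frames=[5,3,4,1]
Step 8: ref 1 → HIT, frames=[5,3,4,1]
Step 9: ref 2 → FAULT (evict 5), frames=[2,3,4,1]
Step 10: ref 5 → FAULT (evict 3), frames=[2,5,4,1]
Step 11: ref 1 → HIT, frames=[2,5,4,1]
Step 12: ref 2 → HIT, frames=[2,5,4,1]
Step 13: ref 5 → HIT, frames=[2,5,4,1]
Step 14: ref 1 → HIT, frames=[2,5,4,1]
Step 15: ref 3 → FAULT (evict 4), frames=[2,5,3,1]
Total faults: 8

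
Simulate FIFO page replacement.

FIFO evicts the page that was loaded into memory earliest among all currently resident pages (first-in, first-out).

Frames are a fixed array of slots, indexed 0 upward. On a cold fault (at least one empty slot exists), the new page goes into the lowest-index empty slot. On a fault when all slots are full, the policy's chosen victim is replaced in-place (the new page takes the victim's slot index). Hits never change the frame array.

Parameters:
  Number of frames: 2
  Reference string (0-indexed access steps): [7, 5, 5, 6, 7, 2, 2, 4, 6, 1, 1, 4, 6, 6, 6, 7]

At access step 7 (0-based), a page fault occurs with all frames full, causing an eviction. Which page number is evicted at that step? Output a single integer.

Step 0: ref 7 -> FAULT, frames=[7,-]
Step 1: ref 5 -> FAULT, frames=[7,5]
Step 2: ref 5 -> HIT, frames=[7,5]
Step 3: ref 6 -> FAULT, evict 7, frames=[6,5]
Step 4: ref 7 -> FAULT, evict 5, frames=[6,7]
Step 5: ref 2 -> FAULT, evict 6, frames=[2,7]
Step 6: ref 2 -> HIT, frames=[2,7]
Step 7: ref 4 -> FAULT, evict 7, frames=[2,4]
At step 7: evicted page 7

Answer: 7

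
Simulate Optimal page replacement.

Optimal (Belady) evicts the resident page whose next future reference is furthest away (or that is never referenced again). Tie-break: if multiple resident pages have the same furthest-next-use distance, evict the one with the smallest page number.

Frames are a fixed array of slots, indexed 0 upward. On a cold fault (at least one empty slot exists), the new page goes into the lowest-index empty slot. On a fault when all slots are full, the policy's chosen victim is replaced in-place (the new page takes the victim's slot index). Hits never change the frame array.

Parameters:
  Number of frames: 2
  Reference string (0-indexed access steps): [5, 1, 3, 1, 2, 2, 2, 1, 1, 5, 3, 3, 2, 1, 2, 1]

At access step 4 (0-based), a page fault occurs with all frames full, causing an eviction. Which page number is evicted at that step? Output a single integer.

Step 0: ref 5 -> FAULT, frames=[5,-]
Step 1: ref 1 -> FAULT, frames=[5,1]
Step 2: ref 3 -> FAULT, evict 5, frames=[3,1]
Step 3: ref 1 -> HIT, frames=[3,1]
Step 4: ref 2 -> FAULT, evict 3, frames=[2,1]
At step 4: evicted page 3

Answer: 3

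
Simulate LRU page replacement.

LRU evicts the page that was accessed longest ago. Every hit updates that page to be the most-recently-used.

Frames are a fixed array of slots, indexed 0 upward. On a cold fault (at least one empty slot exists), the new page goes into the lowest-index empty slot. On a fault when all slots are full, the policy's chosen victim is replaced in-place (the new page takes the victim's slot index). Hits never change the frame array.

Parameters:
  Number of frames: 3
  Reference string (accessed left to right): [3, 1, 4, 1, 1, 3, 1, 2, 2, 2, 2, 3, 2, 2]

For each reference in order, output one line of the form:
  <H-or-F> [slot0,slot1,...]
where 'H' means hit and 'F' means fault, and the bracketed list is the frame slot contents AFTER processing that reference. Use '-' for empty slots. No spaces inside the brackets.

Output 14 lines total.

F [3,-,-]
F [3,1,-]
F [3,1,4]
H [3,1,4]
H [3,1,4]
H [3,1,4]
H [3,1,4]
F [3,1,2]
H [3,1,2]
H [3,1,2]
H [3,1,2]
H [3,1,2]
H [3,1,2]
H [3,1,2]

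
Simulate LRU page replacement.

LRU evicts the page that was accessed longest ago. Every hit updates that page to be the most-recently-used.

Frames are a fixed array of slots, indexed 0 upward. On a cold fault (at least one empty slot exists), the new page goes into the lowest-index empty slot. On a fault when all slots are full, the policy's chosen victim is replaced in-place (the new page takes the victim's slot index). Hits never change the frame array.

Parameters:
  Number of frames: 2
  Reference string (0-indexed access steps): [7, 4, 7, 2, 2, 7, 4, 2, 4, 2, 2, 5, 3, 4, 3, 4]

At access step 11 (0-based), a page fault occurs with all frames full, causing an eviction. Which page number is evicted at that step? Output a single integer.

Step 0: ref 7 -> FAULT, frames=[7,-]
Step 1: ref 4 -> FAULT, frames=[7,4]
Step 2: ref 7 -> HIT, frames=[7,4]
Step 3: ref 2 -> FAULT, evict 4, frames=[7,2]
Step 4: ref 2 -> HIT, frames=[7,2]
Step 5: ref 7 -> HIT, frames=[7,2]
Step 6: ref 4 -> FAULT, evict 2, frames=[7,4]
Step 7: ref 2 -> FAULT, evict 7, frames=[2,4]
Step 8: ref 4 -> HIT, frames=[2,4]
Step 9: ref 2 -> HIT, frames=[2,4]
Step 10: ref 2 -> HIT, frames=[2,4]
Step 11: ref 5 -> FAULT, evict 4, frames=[2,5]
At step 11: evicted page 4

Answer: 4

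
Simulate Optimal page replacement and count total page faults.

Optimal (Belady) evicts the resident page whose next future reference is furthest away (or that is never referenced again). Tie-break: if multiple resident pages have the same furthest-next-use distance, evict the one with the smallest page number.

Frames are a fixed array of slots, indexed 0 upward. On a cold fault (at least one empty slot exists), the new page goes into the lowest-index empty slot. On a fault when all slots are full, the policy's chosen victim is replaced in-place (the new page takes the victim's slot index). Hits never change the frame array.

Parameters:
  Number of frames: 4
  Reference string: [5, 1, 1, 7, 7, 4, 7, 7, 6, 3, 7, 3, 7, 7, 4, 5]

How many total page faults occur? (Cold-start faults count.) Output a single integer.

Step 0: ref 5 → FAULT, frames=[5,-,-,-]
Step 1: ref 1 → FAULT, frames=[5,1,-,-]
Step 2: ref 1 → HIT, frames=[5,1,-,-]
Step 3: ref 7 → FAULT, frames=[5,1,7,-]
Step 4: ref 7 → HIT, frames=[5,1,7,-]
Step 5: ref 4 → FAULT, frames=[5,1,7,4]
Step 6: ref 7 → HIT, frames=[5,1,7,4]
Step 7: ref 7 → HIT, frames=[5,1,7,4]
Step 8: ref 6 → FAULT (evict 1), frames=[5,6,7,4]
Step 9: ref 3 → FAULT (evict 6), frames=[5,3,7,4]
Step 10: ref 7 → HIT, frames=[5,3,7,4]
Step 11: ref 3 → HIT, frames=[5,3,7,4]
Step 12: ref 7 → HIT, frames=[5,3,7,4]
Step 13: ref 7 → HIT, frames=[5,3,7,4]
Step 14: ref 4 → HIT, frames=[5,3,7,4]
Step 15: ref 5 → HIT, frames=[5,3,7,4]
Total faults: 6

Answer: 6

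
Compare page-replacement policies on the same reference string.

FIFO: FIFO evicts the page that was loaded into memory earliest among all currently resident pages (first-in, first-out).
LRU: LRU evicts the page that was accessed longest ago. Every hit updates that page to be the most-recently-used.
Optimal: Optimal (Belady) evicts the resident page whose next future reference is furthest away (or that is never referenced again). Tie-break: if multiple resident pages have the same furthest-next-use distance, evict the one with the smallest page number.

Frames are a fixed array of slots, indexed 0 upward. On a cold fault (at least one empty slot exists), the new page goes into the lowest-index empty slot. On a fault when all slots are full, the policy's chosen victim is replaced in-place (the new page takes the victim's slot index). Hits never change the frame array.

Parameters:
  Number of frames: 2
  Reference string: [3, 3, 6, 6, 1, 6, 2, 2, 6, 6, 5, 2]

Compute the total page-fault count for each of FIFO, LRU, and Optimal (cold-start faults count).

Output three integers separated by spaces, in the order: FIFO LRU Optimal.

Answer: 7 6 5

Derivation:
--- FIFO ---
  step 0: ref 3 -> FAULT, frames=[3,-] (faults so far: 1)
  step 1: ref 3 -> HIT, frames=[3,-] (faults so far: 1)
  step 2: ref 6 -> FAULT, frames=[3,6] (faults so far: 2)
  step 3: ref 6 -> HIT, frames=[3,6] (faults so far: 2)
  step 4: ref 1 -> FAULT, evict 3, frames=[1,6] (faults so far: 3)
  step 5: ref 6 -> HIT, frames=[1,6] (faults so far: 3)
  step 6: ref 2 -> FAULT, evict 6, frames=[1,2] (faults so far: 4)
  step 7: ref 2 -> HIT, frames=[1,2] (faults so far: 4)
  step 8: ref 6 -> FAULT, evict 1, frames=[6,2] (faults so far: 5)
  step 9: ref 6 -> HIT, frames=[6,2] (faults so far: 5)
  step 10: ref 5 -> FAULT, evict 2, frames=[6,5] (faults so far: 6)
  step 11: ref 2 -> FAULT, evict 6, frames=[2,5] (faults so far: 7)
  FIFO total faults: 7
--- LRU ---
  step 0: ref 3 -> FAULT, frames=[3,-] (faults so far: 1)
  step 1: ref 3 -> HIT, frames=[3,-] (faults so far: 1)
  step 2: ref 6 -> FAULT, frames=[3,6] (faults so far: 2)
  step 3: ref 6 -> HIT, frames=[3,6] (faults so far: 2)
  step 4: ref 1 -> FAULT, evict 3, frames=[1,6] (faults so far: 3)
  step 5: ref 6 -> HIT, frames=[1,6] (faults so far: 3)
  step 6: ref 2 -> FAULT, evict 1, frames=[2,6] (faults so far: 4)
  step 7: ref 2 -> HIT, frames=[2,6] (faults so far: 4)
  step 8: ref 6 -> HIT, frames=[2,6] (faults so far: 4)
  step 9: ref 6 -> HIT, frames=[2,6] (faults so far: 4)
  step 10: ref 5 -> FAULT, evict 2, frames=[5,6] (faults so far: 5)
  step 11: ref 2 -> FAULT, evict 6, frames=[5,2] (faults so far: 6)
  LRU total faults: 6
--- Optimal ---
  step 0: ref 3 -> FAULT, frames=[3,-] (faults so far: 1)
  step 1: ref 3 -> HIT, frames=[3,-] (faults so far: 1)
  step 2: ref 6 -> FAULT, frames=[3,6] (faults so far: 2)
  step 3: ref 6 -> HIT, frames=[3,6] (faults so far: 2)
  step 4: ref 1 -> FAULT, evict 3, frames=[1,6] (faults so far: 3)
  step 5: ref 6 -> HIT, frames=[1,6] (faults so far: 3)
  step 6: ref 2 -> FAULT, evict 1, frames=[2,6] (faults so far: 4)
  step 7: ref 2 -> HIT, frames=[2,6] (faults so far: 4)
  step 8: ref 6 -> HIT, frames=[2,6] (faults so far: 4)
  step 9: ref 6 -> HIT, frames=[2,6] (faults so far: 4)
  step 10: ref 5 -> FAULT, evict 6, frames=[2,5] (faults so far: 5)
  step 11: ref 2 -> HIT, frames=[2,5] (faults so far: 5)
  Optimal total faults: 5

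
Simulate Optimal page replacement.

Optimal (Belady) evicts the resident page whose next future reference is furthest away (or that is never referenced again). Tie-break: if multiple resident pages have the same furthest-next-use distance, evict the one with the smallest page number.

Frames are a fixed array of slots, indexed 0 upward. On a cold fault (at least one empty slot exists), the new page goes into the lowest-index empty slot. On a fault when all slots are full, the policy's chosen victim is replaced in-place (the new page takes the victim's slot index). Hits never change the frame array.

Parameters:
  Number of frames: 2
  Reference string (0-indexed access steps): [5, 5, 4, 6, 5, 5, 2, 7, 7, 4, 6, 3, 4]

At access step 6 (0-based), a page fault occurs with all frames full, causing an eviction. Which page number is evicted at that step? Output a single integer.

Step 0: ref 5 -> FAULT, frames=[5,-]
Step 1: ref 5 -> HIT, frames=[5,-]
Step 2: ref 4 -> FAULT, frames=[5,4]
Step 3: ref 6 -> FAULT, evict 4, frames=[5,6]
Step 4: ref 5 -> HIT, frames=[5,6]
Step 5: ref 5 -> HIT, frames=[5,6]
Step 6: ref 2 -> FAULT, evict 5, frames=[2,6]
At step 6: evicted page 5

Answer: 5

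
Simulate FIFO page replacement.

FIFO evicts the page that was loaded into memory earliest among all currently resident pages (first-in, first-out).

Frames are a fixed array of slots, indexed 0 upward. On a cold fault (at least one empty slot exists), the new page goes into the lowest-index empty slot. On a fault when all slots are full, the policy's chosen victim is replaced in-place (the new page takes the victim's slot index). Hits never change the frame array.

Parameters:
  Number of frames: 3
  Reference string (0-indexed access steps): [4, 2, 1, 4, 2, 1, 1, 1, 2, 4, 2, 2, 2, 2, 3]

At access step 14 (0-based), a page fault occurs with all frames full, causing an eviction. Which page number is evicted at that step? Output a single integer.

Answer: 4

Derivation:
Step 0: ref 4 -> FAULT, frames=[4,-,-]
Step 1: ref 2 -> FAULT, frames=[4,2,-]
Step 2: ref 1 -> FAULT, frames=[4,2,1]
Step 3: ref 4 -> HIT, frames=[4,2,1]
Step 4: ref 2 -> HIT, frames=[4,2,1]
Step 5: ref 1 -> HIT, frames=[4,2,1]
Step 6: ref 1 -> HIT, frames=[4,2,1]
Step 7: ref 1 -> HIT, frames=[4,2,1]
Step 8: ref 2 -> HIT, frames=[4,2,1]
Step 9: ref 4 -> HIT, frames=[4,2,1]
Step 10: ref 2 -> HIT, frames=[4,2,1]
Step 11: ref 2 -> HIT, frames=[4,2,1]
Step 12: ref 2 -> HIT, frames=[4,2,1]
Step 13: ref 2 -> HIT, frames=[4,2,1]
Step 14: ref 3 -> FAULT, evict 4, frames=[3,2,1]
At step 14: evicted page 4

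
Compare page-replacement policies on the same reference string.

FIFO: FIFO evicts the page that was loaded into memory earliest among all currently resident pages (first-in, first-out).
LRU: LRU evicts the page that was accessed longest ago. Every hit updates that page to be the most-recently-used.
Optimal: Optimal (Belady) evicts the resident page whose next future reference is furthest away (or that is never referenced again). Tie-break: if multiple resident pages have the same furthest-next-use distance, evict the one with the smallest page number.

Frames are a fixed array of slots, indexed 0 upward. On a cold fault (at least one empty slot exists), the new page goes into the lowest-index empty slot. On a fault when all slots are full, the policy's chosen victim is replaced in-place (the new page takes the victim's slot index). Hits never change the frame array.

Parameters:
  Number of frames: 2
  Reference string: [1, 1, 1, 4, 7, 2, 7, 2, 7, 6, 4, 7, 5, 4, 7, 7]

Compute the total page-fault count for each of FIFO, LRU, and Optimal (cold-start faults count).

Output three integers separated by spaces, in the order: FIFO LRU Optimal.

Answer: 10 10 8

Derivation:
--- FIFO ---
  step 0: ref 1 -> FAULT, frames=[1,-] (faults so far: 1)
  step 1: ref 1 -> HIT, frames=[1,-] (faults so far: 1)
  step 2: ref 1 -> HIT, frames=[1,-] (faults so far: 1)
  step 3: ref 4 -> FAULT, frames=[1,4] (faults so far: 2)
  step 4: ref 7 -> FAULT, evict 1, frames=[7,4] (faults so far: 3)
  step 5: ref 2 -> FAULT, evict 4, frames=[7,2] (faults so far: 4)
  step 6: ref 7 -> HIT, frames=[7,2] (faults so far: 4)
  step 7: ref 2 -> HIT, frames=[7,2] (faults so far: 4)
  step 8: ref 7 -> HIT, frames=[7,2] (faults so far: 4)
  step 9: ref 6 -> FAULT, evict 7, frames=[6,2] (faults so far: 5)
  step 10: ref 4 -> FAULT, evict 2, frames=[6,4] (faults so far: 6)
  step 11: ref 7 -> FAULT, evict 6, frames=[7,4] (faults so far: 7)
  step 12: ref 5 -> FAULT, evict 4, frames=[7,5] (faults so far: 8)
  step 13: ref 4 -> FAULT, evict 7, frames=[4,5] (faults so far: 9)
  step 14: ref 7 -> FAULT, evict 5, frames=[4,7] (faults so far: 10)
  step 15: ref 7 -> HIT, frames=[4,7] (faults so far: 10)
  FIFO total faults: 10
--- LRU ---
  step 0: ref 1 -> FAULT, frames=[1,-] (faults so far: 1)
  step 1: ref 1 -> HIT, frames=[1,-] (faults so far: 1)
  step 2: ref 1 -> HIT, frames=[1,-] (faults so far: 1)
  step 3: ref 4 -> FAULT, frames=[1,4] (faults so far: 2)
  step 4: ref 7 -> FAULT, evict 1, frames=[7,4] (faults so far: 3)
  step 5: ref 2 -> FAULT, evict 4, frames=[7,2] (faults so far: 4)
  step 6: ref 7 -> HIT, frames=[7,2] (faults so far: 4)
  step 7: ref 2 -> HIT, frames=[7,2] (faults so far: 4)
  step 8: ref 7 -> HIT, frames=[7,2] (faults so far: 4)
  step 9: ref 6 -> FAULT, evict 2, frames=[7,6] (faults so far: 5)
  step 10: ref 4 -> FAULT, evict 7, frames=[4,6] (faults so far: 6)
  step 11: ref 7 -> FAULT, evict 6, frames=[4,7] (faults so far: 7)
  step 12: ref 5 -> FAULT, evict 4, frames=[5,7] (faults so far: 8)
  step 13: ref 4 -> FAULT, evict 7, frames=[5,4] (faults so far: 9)
  step 14: ref 7 -> FAULT, evict 5, frames=[7,4] (faults so far: 10)
  step 15: ref 7 -> HIT, frames=[7,4] (faults so far: 10)
  LRU total faults: 10
--- Optimal ---
  step 0: ref 1 -> FAULT, frames=[1,-] (faults so far: 1)
  step 1: ref 1 -> HIT, frames=[1,-] (faults so far: 1)
  step 2: ref 1 -> HIT, frames=[1,-] (faults so far: 1)
  step 3: ref 4 -> FAULT, frames=[1,4] (faults so far: 2)
  step 4: ref 7 -> FAULT, evict 1, frames=[7,4] (faults so far: 3)
  step 5: ref 2 -> FAULT, evict 4, frames=[7,2] (faults so far: 4)
  step 6: ref 7 -> HIT, frames=[7,2] (faults so far: 4)
  step 7: ref 2 -> HIT, frames=[7,2] (faults so far: 4)
  step 8: ref 7 -> HIT, frames=[7,2] (faults so far: 4)
  step 9: ref 6 -> FAULT, evict 2, frames=[7,6] (faults so far: 5)
  step 10: ref 4 -> FAULT, evict 6, frames=[7,4] (faults so far: 6)
  step 11: ref 7 -> HIT, frames=[7,4] (faults so far: 6)
  step 12: ref 5 -> FAULT, evict 7, frames=[5,4] (faults so far: 7)
  step 13: ref 4 -> HIT, frames=[5,4] (faults so far: 7)
  step 14: ref 7 -> FAULT, evict 4, frames=[5,7] (faults so far: 8)
  step 15: ref 7 -> HIT, frames=[5,7] (faults so far: 8)
  Optimal total faults: 8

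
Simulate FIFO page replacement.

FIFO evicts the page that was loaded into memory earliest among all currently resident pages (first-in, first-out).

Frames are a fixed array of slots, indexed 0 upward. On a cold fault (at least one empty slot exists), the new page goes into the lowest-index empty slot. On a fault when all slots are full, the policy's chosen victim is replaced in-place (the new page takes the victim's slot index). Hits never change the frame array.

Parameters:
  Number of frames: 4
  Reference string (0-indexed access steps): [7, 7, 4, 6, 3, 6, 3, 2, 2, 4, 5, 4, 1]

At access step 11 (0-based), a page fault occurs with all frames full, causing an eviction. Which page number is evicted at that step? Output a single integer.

Answer: 6

Derivation:
Step 0: ref 7 -> FAULT, frames=[7,-,-,-]
Step 1: ref 7 -> HIT, frames=[7,-,-,-]
Step 2: ref 4 -> FAULT, frames=[7,4,-,-]
Step 3: ref 6 -> FAULT, frames=[7,4,6,-]
Step 4: ref 3 -> FAULT, frames=[7,4,6,3]
Step 5: ref 6 -> HIT, frames=[7,4,6,3]
Step 6: ref 3 -> HIT, frames=[7,4,6,3]
Step 7: ref 2 -> FAULT, evict 7, frames=[2,4,6,3]
Step 8: ref 2 -> HIT, frames=[2,4,6,3]
Step 9: ref 4 -> HIT, frames=[2,4,6,3]
Step 10: ref 5 -> FAULT, evict 4, frames=[2,5,6,3]
Step 11: ref 4 -> FAULT, evict 6, frames=[2,5,4,3]
At step 11: evicted page 6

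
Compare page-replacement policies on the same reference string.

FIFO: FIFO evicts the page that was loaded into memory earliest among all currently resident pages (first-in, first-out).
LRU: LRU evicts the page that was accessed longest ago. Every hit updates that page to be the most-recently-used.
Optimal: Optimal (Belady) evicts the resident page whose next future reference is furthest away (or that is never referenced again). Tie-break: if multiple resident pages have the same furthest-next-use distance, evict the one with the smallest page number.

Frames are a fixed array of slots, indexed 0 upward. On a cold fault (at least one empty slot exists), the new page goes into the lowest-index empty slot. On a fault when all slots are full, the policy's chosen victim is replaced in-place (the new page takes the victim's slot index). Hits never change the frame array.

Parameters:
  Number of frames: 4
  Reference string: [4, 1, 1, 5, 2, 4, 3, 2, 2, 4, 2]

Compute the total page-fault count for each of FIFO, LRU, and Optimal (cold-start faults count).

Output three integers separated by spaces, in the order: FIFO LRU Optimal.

--- FIFO ---
  step 0: ref 4 -> FAULT, frames=[4,-,-,-] (faults so far: 1)
  step 1: ref 1 -> FAULT, frames=[4,1,-,-] (faults so far: 2)
  step 2: ref 1 -> HIT, frames=[4,1,-,-] (faults so far: 2)
  step 3: ref 5 -> FAULT, frames=[4,1,5,-] (faults so far: 3)
  step 4: ref 2 -> FAULT, frames=[4,1,5,2] (faults so far: 4)
  step 5: ref 4 -> HIT, frames=[4,1,5,2] (faults so far: 4)
  step 6: ref 3 -> FAULT, evict 4, frames=[3,1,5,2] (faults so far: 5)
  step 7: ref 2 -> HIT, frames=[3,1,5,2] (faults so far: 5)
  step 8: ref 2 -> HIT, frames=[3,1,5,2] (faults so far: 5)
  step 9: ref 4 -> FAULT, evict 1, frames=[3,4,5,2] (faults so far: 6)
  step 10: ref 2 -> HIT, frames=[3,4,5,2] (faults so far: 6)
  FIFO total faults: 6
--- LRU ---
  step 0: ref 4 -> FAULT, frames=[4,-,-,-] (faults so far: 1)
  step 1: ref 1 -> FAULT, frames=[4,1,-,-] (faults so far: 2)
  step 2: ref 1 -> HIT, frames=[4,1,-,-] (faults so far: 2)
  step 3: ref 5 -> FAULT, frames=[4,1,5,-] (faults so far: 3)
  step 4: ref 2 -> FAULT, frames=[4,1,5,2] (faults so far: 4)
  step 5: ref 4 -> HIT, frames=[4,1,5,2] (faults so far: 4)
  step 6: ref 3 -> FAULT, evict 1, frames=[4,3,5,2] (faults so far: 5)
  step 7: ref 2 -> HIT, frames=[4,3,5,2] (faults so far: 5)
  step 8: ref 2 -> HIT, frames=[4,3,5,2] (faults so far: 5)
  step 9: ref 4 -> HIT, frames=[4,3,5,2] (faults so far: 5)
  step 10: ref 2 -> HIT, frames=[4,3,5,2] (faults so far: 5)
  LRU total faults: 5
--- Optimal ---
  step 0: ref 4 -> FAULT, frames=[4,-,-,-] (faults so far: 1)
  step 1: ref 1 -> FAULT, frames=[4,1,-,-] (faults so far: 2)
  step 2: ref 1 -> HIT, frames=[4,1,-,-] (faults so far: 2)
  step 3: ref 5 -> FAULT, frames=[4,1,5,-] (faults so far: 3)
  step 4: ref 2 -> FAULT, frames=[4,1,5,2] (faults so far: 4)
  step 5: ref 4 -> HIT, frames=[4,1,5,2] (faults so far: 4)
  step 6: ref 3 -> FAULT, evict 1, frames=[4,3,5,2] (faults so far: 5)
  step 7: ref 2 -> HIT, frames=[4,3,5,2] (faults so far: 5)
  step 8: ref 2 -> HIT, frames=[4,3,5,2] (faults so far: 5)
  step 9: ref 4 -> HIT, frames=[4,3,5,2] (faults so far: 5)
  step 10: ref 2 -> HIT, frames=[4,3,5,2] (faults so far: 5)
  Optimal total faults: 5

Answer: 6 5 5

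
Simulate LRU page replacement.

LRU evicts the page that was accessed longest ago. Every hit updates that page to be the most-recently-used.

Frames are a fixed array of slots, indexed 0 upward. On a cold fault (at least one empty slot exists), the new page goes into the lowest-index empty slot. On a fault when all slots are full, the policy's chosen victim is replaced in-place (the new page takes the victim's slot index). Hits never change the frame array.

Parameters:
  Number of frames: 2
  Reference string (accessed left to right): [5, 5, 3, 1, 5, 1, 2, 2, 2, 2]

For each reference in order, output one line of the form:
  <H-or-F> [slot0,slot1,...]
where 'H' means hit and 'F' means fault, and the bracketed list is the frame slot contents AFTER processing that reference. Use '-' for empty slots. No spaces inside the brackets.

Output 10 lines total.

F [5,-]
H [5,-]
F [5,3]
F [1,3]
F [1,5]
H [1,5]
F [1,2]
H [1,2]
H [1,2]
H [1,2]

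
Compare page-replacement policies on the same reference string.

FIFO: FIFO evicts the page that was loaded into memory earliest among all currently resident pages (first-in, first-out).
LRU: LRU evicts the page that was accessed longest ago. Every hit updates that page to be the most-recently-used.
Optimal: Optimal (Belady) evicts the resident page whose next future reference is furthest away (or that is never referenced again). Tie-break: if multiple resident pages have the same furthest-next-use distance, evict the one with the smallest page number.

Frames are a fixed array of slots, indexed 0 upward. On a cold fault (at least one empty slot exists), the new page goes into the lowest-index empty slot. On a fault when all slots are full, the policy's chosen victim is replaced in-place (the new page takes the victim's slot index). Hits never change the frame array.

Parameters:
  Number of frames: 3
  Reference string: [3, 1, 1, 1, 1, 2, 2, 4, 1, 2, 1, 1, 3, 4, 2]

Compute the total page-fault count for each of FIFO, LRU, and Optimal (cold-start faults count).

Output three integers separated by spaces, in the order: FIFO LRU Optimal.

--- FIFO ---
  step 0: ref 3 -> FAULT, frames=[3,-,-] (faults so far: 1)
  step 1: ref 1 -> FAULT, frames=[3,1,-] (faults so far: 2)
  step 2: ref 1 -> HIT, frames=[3,1,-] (faults so far: 2)
  step 3: ref 1 -> HIT, frames=[3,1,-] (faults so far: 2)
  step 4: ref 1 -> HIT, frames=[3,1,-] (faults so far: 2)
  step 5: ref 2 -> FAULT, frames=[3,1,2] (faults so far: 3)
  step 6: ref 2 -> HIT, frames=[3,1,2] (faults so far: 3)
  step 7: ref 4 -> FAULT, evict 3, frames=[4,1,2] (faults so far: 4)
  step 8: ref 1 -> HIT, frames=[4,1,2] (faults so far: 4)
  step 9: ref 2 -> HIT, frames=[4,1,2] (faults so far: 4)
  step 10: ref 1 -> HIT, frames=[4,1,2] (faults so far: 4)
  step 11: ref 1 -> HIT, frames=[4,1,2] (faults so far: 4)
  step 12: ref 3 -> FAULT, evict 1, frames=[4,3,2] (faults so far: 5)
  step 13: ref 4 -> HIT, frames=[4,3,2] (faults so far: 5)
  step 14: ref 2 -> HIT, frames=[4,3,2] (faults so far: 5)
  FIFO total faults: 5
--- LRU ---
  step 0: ref 3 -> FAULT, frames=[3,-,-] (faults so far: 1)
  step 1: ref 1 -> FAULT, frames=[3,1,-] (faults so far: 2)
  step 2: ref 1 -> HIT, frames=[3,1,-] (faults so far: 2)
  step 3: ref 1 -> HIT, frames=[3,1,-] (faults so far: 2)
  step 4: ref 1 -> HIT, frames=[3,1,-] (faults so far: 2)
  step 5: ref 2 -> FAULT, frames=[3,1,2] (faults so far: 3)
  step 6: ref 2 -> HIT, frames=[3,1,2] (faults so far: 3)
  step 7: ref 4 -> FAULT, evict 3, frames=[4,1,2] (faults so far: 4)
  step 8: ref 1 -> HIT, frames=[4,1,2] (faults so far: 4)
  step 9: ref 2 -> HIT, frames=[4,1,2] (faults so far: 4)
  step 10: ref 1 -> HIT, frames=[4,1,2] (faults so far: 4)
  step 11: ref 1 -> HIT, frames=[4,1,2] (faults so far: 4)
  step 12: ref 3 -> FAULT, evict 4, frames=[3,1,2] (faults so far: 5)
  step 13: ref 4 -> FAULT, evict 2, frames=[3,1,4] (faults so far: 6)
  step 14: ref 2 -> FAULT, evict 1, frames=[3,2,4] (faults so far: 7)
  LRU total faults: 7
--- Optimal ---
  step 0: ref 3 -> FAULT, frames=[3,-,-] (faults so far: 1)
  step 1: ref 1 -> FAULT, frames=[3,1,-] (faults so far: 2)
  step 2: ref 1 -> HIT, frames=[3,1,-] (faults so far: 2)
  step 3: ref 1 -> HIT, frames=[3,1,-] (faults so far: 2)
  step 4: ref 1 -> HIT, frames=[3,1,-] (faults so far: 2)
  step 5: ref 2 -> FAULT, frames=[3,1,2] (faults so far: 3)
  step 6: ref 2 -> HIT, frames=[3,1,2] (faults so far: 3)
  step 7: ref 4 -> FAULT, evict 3, frames=[4,1,2] (faults so far: 4)
  step 8: ref 1 -> HIT, frames=[4,1,2] (faults so far: 4)
  step 9: ref 2 -> HIT, frames=[4,1,2] (faults so far: 4)
  step 10: ref 1 -> HIT, frames=[4,1,2] (faults so far: 4)
  step 11: ref 1 -> HIT, frames=[4,1,2] (faults so far: 4)
  step 12: ref 3 -> FAULT, evict 1, frames=[4,3,2] (faults so far: 5)
  step 13: ref 4 -> HIT, frames=[4,3,2] (faults so far: 5)
  step 14: ref 2 -> HIT, frames=[4,3,2] (faults so far: 5)
  Optimal total faults: 5

Answer: 5 7 5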